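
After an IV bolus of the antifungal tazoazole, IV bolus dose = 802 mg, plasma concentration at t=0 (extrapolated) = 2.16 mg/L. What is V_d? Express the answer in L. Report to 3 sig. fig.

371 L

Vd = Dose / C₀ = 802.0 / 2.16 = 371.3 L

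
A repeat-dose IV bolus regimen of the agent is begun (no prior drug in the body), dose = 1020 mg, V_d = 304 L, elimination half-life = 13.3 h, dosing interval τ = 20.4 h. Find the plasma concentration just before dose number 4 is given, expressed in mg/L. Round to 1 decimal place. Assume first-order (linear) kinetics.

C₀ per dose = Dose / Vd = 1020 / 304 = 3.355 mg/L
k = ln2 / t½ = 0.693147 / 13.3 = 0.05212 h⁻¹
Fraction remaining after one interval: r = e^(−kτ) = e^(−0.05212 × 20.4) = 0.3453
Before dose 4, 3 doses have been given (aged 1τ, 2τ, 3τ).
C_trough = C₀ × (r + r² + … + r^3) = C₀ × r(1−r^3)/(1−r)
        = 3.355 × 0.3453 × (1 − 0.04117) / (1 − 0.3453) = 1.697 mg/L

1.7 mg/L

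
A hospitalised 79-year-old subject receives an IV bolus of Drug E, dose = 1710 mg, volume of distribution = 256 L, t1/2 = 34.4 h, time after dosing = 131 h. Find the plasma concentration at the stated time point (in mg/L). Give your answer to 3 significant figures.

C₀ = Dose / Vd = 1710 / 256 = 6.680 mg/L
k = ln2 / t½ = 0.693147 / 34.4 = 0.02015 h⁻¹
C = C₀ · e^(−k·t) = 6.680 × e^(−0.02015 × 131)
  = 6.680 × 0.07139 = 0.4769 mg/L

0.477 mg/L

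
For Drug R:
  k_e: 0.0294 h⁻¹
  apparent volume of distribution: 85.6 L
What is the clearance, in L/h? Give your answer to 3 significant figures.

2.52 L/h

CL = k × Vd = 0.0294 × 85.6 = 2.517 L/h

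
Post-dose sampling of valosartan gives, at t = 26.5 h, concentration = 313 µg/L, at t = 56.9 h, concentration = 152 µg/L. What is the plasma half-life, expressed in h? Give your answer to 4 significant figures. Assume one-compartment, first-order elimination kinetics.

k = ln(C₁/C₂) / (t₂ − t₁) = ln(313/152) / (56.9 − 26.5)
  = 0.7223 / 30.40 = 0.02376 h⁻¹
t½ = ln2 / k = 0.693147 / 0.02376 = 29.17 h

29.17 h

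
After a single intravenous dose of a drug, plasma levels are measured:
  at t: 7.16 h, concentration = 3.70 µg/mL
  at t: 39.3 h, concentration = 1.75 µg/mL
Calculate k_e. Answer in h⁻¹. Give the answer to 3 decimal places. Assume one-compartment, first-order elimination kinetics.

k = ln(C₁/C₂) / (t₂ − t₁) = ln(3.70/1.75) / (39.3 − 7.16)
  = 0.7487 / 32.14 = 0.02329 h⁻¹

0.023 h⁻¹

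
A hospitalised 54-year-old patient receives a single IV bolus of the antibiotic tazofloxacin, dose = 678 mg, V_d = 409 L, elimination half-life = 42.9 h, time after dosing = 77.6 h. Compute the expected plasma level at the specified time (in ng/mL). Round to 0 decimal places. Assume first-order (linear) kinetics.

C₀ = Dose / Vd = 678.0 / 409 = 1.658 mg/L
k = ln2 / t½ = 0.693147 / 42.9 = 0.01616 h⁻¹
C = C₀ · e^(−k·t) = 1.658 × e^(−0.01616 × 77.6)
  = 1.658 × 0.2854 = 0.4732 mg/L
Convert: 0.4732 mg/L × 1000 = 473.2 ng/mL

473 ng/mL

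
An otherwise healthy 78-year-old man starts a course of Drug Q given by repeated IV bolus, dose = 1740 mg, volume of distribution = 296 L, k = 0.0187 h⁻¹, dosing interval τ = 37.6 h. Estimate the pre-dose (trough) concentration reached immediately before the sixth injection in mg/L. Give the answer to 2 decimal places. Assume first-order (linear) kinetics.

5.59 mg/L

C₀ per dose = Dose / Vd = 1740 / 296 = 5.878 mg/L
Fraction remaining after one interval: r = e^(−kτ) = e^(−0.01870 × 37.6) = 0.4950
Before dose 6, 5 doses have been given (aged 1τ, 2τ, 3τ, 4τ, 5τ).
C_trough = C₀ × (r + r² + … + r^5) = C₀ × r(1−r^5)/(1−r)
        = 5.878 × 0.4950 × (1 − 0.02972) / (1 − 0.4950) = 5.590 mg/L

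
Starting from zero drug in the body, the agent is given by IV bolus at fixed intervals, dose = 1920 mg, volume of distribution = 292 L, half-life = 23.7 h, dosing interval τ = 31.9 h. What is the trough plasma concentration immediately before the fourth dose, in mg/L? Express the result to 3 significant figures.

C₀ per dose = Dose / Vd = 1920 / 292 = 6.575 mg/L
k = ln2 / t½ = 0.693147 / 23.7 = 0.02925 h⁻¹
Fraction remaining after one interval: r = e^(−kτ) = e^(−0.02925 × 31.9) = 0.3933
Before dose 4, 3 doses have been given (aged 1τ, 2τ, 3τ).
C_trough = C₀ × (r + r² + … + r^3) = C₀ × r(1−r^3)/(1−r)
        = 6.575 × 0.3933 × (1 − 0.06084) / (1 − 0.3933) = 4.003 mg/L

4.00 mg/L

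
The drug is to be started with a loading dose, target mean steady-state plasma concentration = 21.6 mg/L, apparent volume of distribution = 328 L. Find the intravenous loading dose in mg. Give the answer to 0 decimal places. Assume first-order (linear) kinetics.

LD = Css × Vd = 21.6 × 328 = 7085 mg

7085 mg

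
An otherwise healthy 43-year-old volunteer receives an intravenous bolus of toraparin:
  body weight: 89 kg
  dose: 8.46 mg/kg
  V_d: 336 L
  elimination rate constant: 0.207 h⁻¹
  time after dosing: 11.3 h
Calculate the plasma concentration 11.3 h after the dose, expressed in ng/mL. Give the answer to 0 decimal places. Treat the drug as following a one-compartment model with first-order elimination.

216 ng/mL

Total dose = 8.46 × 89 = 752.9 mg
C₀ = Dose / Vd = 752.9 / 336 = 2.241 mg/L
C = C₀ · e^(−k·t) = 2.241 × e^(−0.2070 × 11.3)
  = 2.241 × 0.09641 = 0.2161 mg/L
Convert: 0.2161 mg/L × 1000 = 216.1 ng/mL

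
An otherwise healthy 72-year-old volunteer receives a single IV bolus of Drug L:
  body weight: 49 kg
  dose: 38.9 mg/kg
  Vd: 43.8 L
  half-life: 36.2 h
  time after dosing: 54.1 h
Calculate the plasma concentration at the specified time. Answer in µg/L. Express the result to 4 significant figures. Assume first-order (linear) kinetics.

15450 µg/L

Total dose = 38.9 × 49 = 1906 mg
C₀ = Dose / Vd = 1906 / 43.8 = 43.52 mg/L
k = ln2 / t½ = 0.693147 / 36.2 = 0.01915 h⁻¹
C = C₀ · e^(−k·t) = 43.52 × e^(−0.01915 × 54.1)
  = 43.52 × 0.3549 = 15.45 mg/L
Convert: 15.45 mg/L × 1000 = 15450 µg/L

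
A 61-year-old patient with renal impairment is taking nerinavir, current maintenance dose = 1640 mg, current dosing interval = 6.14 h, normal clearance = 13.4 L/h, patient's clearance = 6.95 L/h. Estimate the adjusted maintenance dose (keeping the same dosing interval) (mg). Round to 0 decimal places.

To keep the same average steady-state level, dosing rate must scale with clearance.
CL ratio = 6.95 / 13.4 = 0.5187
New dose (same interval) = 1640 × 0.5187 = 850.7 mg

851 mg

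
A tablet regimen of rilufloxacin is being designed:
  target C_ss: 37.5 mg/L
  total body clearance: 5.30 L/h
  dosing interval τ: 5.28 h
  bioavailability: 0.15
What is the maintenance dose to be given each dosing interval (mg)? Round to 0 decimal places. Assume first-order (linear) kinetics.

At steady state, F × (Dose/τ) = Css × CL.
Dose = Css × CL × τ / F = 37.5 × 5.300 × 5.28 / 0.15 = 6996 mg

6996 mg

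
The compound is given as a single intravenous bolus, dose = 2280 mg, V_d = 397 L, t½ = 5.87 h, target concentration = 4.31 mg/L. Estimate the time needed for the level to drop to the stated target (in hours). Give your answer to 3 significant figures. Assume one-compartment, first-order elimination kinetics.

2.43 h

C₀ = Dose / Vd = 2280 / 397 = 5.743 mg/L
k = ln2 / t½ = 0.693147 / 5.87 = 0.1181 h⁻¹
t = ln(C₀ / C) / k = ln(5.743 / 4.31) / 0.1181
  = ln(1.332) / 0.1181 = 0.2867 / 0.1181 = 2.428 h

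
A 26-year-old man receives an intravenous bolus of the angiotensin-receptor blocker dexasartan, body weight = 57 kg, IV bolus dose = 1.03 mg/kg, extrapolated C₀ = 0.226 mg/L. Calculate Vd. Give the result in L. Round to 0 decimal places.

Dose = 1.03 × 57 = 58.71 mg
Vd = Dose / C₀ = 58.71 / 0.226 = 259.8 L

260 L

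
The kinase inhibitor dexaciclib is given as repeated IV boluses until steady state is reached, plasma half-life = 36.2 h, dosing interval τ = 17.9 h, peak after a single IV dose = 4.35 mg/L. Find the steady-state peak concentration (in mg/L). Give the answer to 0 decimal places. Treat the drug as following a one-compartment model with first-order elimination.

15 mg/L

k = ln2 / t½ = 0.693147 / 36.2 = 0.01915 h⁻¹
e^(−kτ) = e^(−0.01915 × 17.9) = 0.7098
Accumulation ratio R = 1 / (1 − e^(−kτ)) = 1 / (1 − 0.7098) = 3.446
Steady-state peak = C₀ × R = 4.35 × 3.446 = 14.99 mg/L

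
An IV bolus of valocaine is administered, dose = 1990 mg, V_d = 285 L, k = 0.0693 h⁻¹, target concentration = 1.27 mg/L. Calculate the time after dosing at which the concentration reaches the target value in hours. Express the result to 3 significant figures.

24.6 h

C₀ = Dose / Vd = 1990 / 285 = 6.982 mg/L
t = ln(C₀ / C) / k = ln(6.982 / 1.27) / 0.06930
  = ln(5.498) / 0.06930 = 1.704 / 0.06930 = 24.59 h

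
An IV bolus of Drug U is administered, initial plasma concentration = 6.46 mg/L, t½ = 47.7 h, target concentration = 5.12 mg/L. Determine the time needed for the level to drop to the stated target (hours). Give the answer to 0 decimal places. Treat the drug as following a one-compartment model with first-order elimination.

k = ln2 / t½ = 0.693147 / 47.7 = 0.01453 h⁻¹
t = ln(C₀ / C) / k = ln(6.460 / 5.12) / 0.01453
  = ln(1.262) / 0.01453 = 0.2327 / 0.01453 = 16.02 h

16 h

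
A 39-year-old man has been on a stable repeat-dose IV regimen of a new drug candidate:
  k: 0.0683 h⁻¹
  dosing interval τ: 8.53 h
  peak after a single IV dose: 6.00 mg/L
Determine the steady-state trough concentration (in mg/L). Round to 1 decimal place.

e^(−kτ) = e^(−0.06830 × 8.53) = 0.5584
Accumulation ratio R = 1 / (1 − e^(−kτ)) = 1 / (1 − 0.5584) = 2.264
Steady-state trough = C₀ × R × e^(−kτ) = 6.00 × 2.264 × 0.5584 = 7.585 mg/L

7.6 mg/L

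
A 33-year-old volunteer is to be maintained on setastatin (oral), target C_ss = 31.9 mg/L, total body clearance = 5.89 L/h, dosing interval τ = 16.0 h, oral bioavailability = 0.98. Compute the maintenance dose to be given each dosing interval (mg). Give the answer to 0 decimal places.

3068 mg

At steady state, F × (Dose/τ) = Css × CL.
Dose = Css × CL × τ / F = 31.9 × 5.890 × 16.0 / 0.98 = 3068 mg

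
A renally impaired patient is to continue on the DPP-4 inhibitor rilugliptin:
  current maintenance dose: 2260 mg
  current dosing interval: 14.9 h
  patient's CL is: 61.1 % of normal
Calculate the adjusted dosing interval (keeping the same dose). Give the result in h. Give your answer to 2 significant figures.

24 h

To keep the same average steady-state level, dosing rate must scale with clearance.
CL ratio = 61.1 / 100 = 0.6110
New interval (same dose) = 14.9 / 0.6110 = 24.39 h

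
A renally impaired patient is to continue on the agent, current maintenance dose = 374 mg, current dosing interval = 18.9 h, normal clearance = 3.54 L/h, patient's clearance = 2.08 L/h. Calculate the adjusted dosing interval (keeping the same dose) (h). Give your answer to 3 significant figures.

32.2 h

To keep the same average steady-state level, dosing rate must scale with clearance.
CL ratio = 2.08 / 3.54 = 0.5876
New interval (same dose) = 18.9 / 0.5876 = 32.16 h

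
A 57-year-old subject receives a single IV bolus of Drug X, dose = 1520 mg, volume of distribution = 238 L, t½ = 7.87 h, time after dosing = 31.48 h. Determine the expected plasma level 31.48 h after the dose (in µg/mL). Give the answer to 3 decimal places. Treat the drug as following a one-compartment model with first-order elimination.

0.399 µg/mL

C₀ = Dose / Vd = 1520 / 238 = 6.387 mg/L
k = ln2 / t½ = 0.693147 / 7.87 = 0.08807 h⁻¹
t / t½ = 31.48 / 7.87 = 4 half-lives
C = C₀ × (1/2)^4 = 6.387 × 0.06250 = 0.3992 mg/L
(0.3992 mg/L = 0.3992 µg/mL)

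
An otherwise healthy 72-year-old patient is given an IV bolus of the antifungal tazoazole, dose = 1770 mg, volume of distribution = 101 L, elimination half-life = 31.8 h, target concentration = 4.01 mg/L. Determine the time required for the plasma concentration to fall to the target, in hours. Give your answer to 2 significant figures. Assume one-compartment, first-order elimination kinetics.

C₀ = Dose / Vd = 1770 / 101 = 17.52 mg/L
k = ln2 / t½ = 0.693147 / 31.8 = 0.02180 h⁻¹
t = ln(C₀ / C) / k = ln(17.52 / 4.01) / 0.02180
  = ln(4.369) / 0.02180 = 1.475 / 0.02180 = 67.66 h

68 h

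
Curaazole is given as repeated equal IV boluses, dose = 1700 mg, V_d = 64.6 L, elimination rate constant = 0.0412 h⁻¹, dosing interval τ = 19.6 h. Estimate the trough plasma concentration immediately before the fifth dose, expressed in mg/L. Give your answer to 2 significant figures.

C₀ per dose = Dose / Vd = 1700 / 64.6 = 26.32 mg/L
Fraction remaining after one interval: r = e^(−kτ) = e^(−0.04120 × 19.6) = 0.4460
Before dose 5, 4 doses have been given (aged 1τ, 2τ, 3τ, 4τ).
C_trough = C₀ × (r + r² + … + r^4) = C₀ × r(1−r^4)/(1−r)
        = 26.32 × 0.4460 × (1 − 0.03957) / (1 − 0.4460) = 20.35 mg/L

20 mg/L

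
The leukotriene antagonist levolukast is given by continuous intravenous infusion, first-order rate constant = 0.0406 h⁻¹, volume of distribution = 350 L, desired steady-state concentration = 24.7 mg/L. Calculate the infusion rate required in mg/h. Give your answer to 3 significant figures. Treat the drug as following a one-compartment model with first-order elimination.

351 mg/h

CL = k × Vd = 0.04060 × 350 = 14.21 L/h
At steady state, infusion rate R₀ = Css × CL = 24.7 × 14.21 = 351.0 mg/h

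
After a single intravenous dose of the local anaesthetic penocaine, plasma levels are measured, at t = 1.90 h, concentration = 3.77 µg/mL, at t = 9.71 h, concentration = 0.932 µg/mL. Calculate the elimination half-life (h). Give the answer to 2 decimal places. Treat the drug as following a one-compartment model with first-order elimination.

k = ln(C₁/C₂) / (t₂ − t₁) = ln(3.77/0.932) / (9.71 − 1.90)
  = 1.397 / 7.810 = 0.1789 h⁻¹
t½ = ln2 / k = 0.693147 / 0.1789 = 3.874 h

3.87 h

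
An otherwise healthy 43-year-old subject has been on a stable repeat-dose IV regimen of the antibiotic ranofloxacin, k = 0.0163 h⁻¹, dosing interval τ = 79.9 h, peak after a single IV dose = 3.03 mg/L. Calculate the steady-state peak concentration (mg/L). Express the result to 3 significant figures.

e^(−kτ) = e^(−0.01630 × 79.9) = 0.2719
Accumulation ratio R = 1 / (1 − e^(−kτ)) = 1 / (1 − 0.2719) = 1.373
Steady-state peak = C₀ × R = 3.03 × 1.373 = 4.160 mg/L

4.16 mg/L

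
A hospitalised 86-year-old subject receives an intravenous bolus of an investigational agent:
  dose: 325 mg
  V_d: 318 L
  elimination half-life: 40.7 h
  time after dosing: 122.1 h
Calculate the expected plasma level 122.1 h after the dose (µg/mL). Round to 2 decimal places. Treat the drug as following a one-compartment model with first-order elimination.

C₀ = Dose / Vd = 325.0 / 318 = 1.022 mg/L
k = ln2 / t½ = 0.693147 / 40.7 = 0.01703 h⁻¹
t / t½ = 122.1 / 40.7 = 3 half-lives
C = C₀ × (1/2)^3 = 1.022 × 0.1250 = 0.1278 mg/L
(0.1278 mg/L = 0.1278 µg/mL)

0.13 µg/mL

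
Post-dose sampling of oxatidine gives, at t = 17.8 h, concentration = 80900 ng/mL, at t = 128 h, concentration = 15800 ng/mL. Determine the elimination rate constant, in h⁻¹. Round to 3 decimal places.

0.015 h⁻¹

k = ln(C₁/C₂) / (t₂ − t₁) = ln(80900/15800) / (128 − 17.8)
  = 1.633 / 110.2 = 0.01482 h⁻¹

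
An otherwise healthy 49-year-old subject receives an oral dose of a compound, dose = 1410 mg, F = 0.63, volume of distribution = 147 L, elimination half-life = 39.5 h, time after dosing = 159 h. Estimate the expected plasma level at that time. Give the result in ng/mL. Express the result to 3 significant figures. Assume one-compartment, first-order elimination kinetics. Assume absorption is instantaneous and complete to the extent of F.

Amount reaching circulation = F × Dose = 0.63 × 1410 = 888.3 mg
C₀ = F·Dose / Vd = 888.3 / 147 = 6.043 mg/L
k = ln2 / t½ = 0.693147 / 39.5 = 0.01755 h⁻¹
C = C₀ · e^(−k·t) = 6.043 × e^(−0.01755 × 159)
  = 6.043 × 0.06139 = 0.3710 mg/L
Convert: 0.3710 mg/L × 1000 = 371.0 ng/mL

371 ng/mL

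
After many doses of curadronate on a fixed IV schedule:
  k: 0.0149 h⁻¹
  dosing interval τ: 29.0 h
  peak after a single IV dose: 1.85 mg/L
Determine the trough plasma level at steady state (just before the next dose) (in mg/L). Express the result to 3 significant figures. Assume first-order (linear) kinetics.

3.42 mg/L

e^(−kτ) = e^(−0.01490 × 29.0) = 0.6491
Accumulation ratio R = 1 / (1 − e^(−kτ)) = 1 / (1 − 0.6491) = 2.850
Steady-state trough = C₀ × R × e^(−kτ) = 1.85 × 2.850 × 0.6491 = 3.422 mg/L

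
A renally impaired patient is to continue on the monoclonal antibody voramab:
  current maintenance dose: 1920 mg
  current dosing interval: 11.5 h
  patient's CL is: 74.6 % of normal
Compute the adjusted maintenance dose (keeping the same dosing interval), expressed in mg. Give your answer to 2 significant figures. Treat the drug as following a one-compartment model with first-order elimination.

1400 mg

To keep the same average steady-state level, dosing rate must scale with clearance.
CL ratio = 74.6 / 100 = 0.7460
New dose (same interval) = 1920 × 0.7460 = 1432 mg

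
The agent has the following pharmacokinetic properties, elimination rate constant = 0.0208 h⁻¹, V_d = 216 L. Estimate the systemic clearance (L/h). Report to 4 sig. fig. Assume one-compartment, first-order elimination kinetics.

4.493 L/h

CL = k × Vd = 0.0208 × 216 = 4.493 L/h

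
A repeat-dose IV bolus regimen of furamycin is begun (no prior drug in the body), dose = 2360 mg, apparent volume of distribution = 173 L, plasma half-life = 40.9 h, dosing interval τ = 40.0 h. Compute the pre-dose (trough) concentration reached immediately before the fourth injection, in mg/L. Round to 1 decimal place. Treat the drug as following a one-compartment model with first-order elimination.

12.2 mg/L

C₀ per dose = Dose / Vd = 2360 / 173 = 13.64 mg/L
k = ln2 / t½ = 0.693147 / 40.9 = 0.01695 h⁻¹
Fraction remaining after one interval: r = e^(−kτ) = e^(−0.01695 × 40.0) = 0.5076
Before dose 4, 3 doses have been given (aged 1τ, 2τ, 3τ).
C_trough = C₀ × (r + r² + … + r^3) = C₀ × r(1−r^3)/(1−r)
        = 13.64 × 0.5076 × (1 − 0.1308) / (1 − 0.5076) = 12.22 mg/L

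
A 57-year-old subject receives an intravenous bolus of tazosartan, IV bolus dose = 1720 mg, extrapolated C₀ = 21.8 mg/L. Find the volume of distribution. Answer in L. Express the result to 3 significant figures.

78.9 L

Vd = Dose / C₀ = 1720 / 21.8 = 78.90 L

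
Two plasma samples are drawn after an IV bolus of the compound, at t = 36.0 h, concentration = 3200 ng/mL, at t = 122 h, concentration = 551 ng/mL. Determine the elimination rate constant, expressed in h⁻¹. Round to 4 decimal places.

k = ln(C₁/C₂) / (t₂ − t₁) = ln(3200/551) / (122 − 36.0)
  = 1.759 / 86.00 = 0.02045 h⁻¹

0.0205 h⁻¹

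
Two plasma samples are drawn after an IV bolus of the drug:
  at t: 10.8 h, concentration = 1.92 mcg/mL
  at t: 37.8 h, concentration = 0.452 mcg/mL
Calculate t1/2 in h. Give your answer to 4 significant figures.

12.94 h

k = ln(C₁/C₂) / (t₂ − t₁) = ln(1.92/0.452) / (37.8 − 10.8)
  = 1.446 / 27.00 = 0.05356 h⁻¹
t½ = ln2 / k = 0.693147 / 0.05356 = 12.94 h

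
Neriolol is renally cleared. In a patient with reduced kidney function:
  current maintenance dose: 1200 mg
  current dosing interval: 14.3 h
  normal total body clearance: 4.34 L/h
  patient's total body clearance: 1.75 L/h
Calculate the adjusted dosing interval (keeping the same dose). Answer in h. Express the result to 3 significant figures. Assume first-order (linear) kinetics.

35.5 h

To keep the same average steady-state level, dosing rate must scale with clearance.
CL ratio = 1.75 / 4.34 = 0.4032
New interval (same dose) = 14.3 / 0.4032 = 35.47 h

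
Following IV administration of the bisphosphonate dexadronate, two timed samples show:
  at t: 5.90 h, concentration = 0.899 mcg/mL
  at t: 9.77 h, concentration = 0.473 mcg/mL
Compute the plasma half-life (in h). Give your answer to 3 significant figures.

k = ln(C₁/C₂) / (t₂ − t₁) = ln(0.899/0.473) / (9.77 − 5.90)
  = 0.6422 / 3.870 = 0.1659 h⁻¹
t½ = ln2 / k = 0.693147 / 0.1659 = 4.178 h

4.18 h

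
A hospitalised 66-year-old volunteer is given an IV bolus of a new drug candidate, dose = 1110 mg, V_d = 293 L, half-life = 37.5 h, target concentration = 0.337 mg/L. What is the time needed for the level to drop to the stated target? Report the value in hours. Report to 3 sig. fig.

131 h

C₀ = Dose / Vd = 1110 / 293 = 3.788 mg/L
k = ln2 / t½ = 0.693147 / 37.5 = 0.01848 h⁻¹
t = ln(C₀ / C) / k = ln(3.788 / 0.337) / 0.01848
  = ln(11.24) / 0.01848 = 2.419 / 0.01848 = 130.9 h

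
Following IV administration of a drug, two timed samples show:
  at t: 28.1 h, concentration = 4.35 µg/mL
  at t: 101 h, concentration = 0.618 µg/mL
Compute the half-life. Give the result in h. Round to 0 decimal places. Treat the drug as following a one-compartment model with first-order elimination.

26 h

k = ln(C₁/C₂) / (t₂ − t₁) = ln(4.35/0.618) / (101 − 28.1)
  = 1.951 / 72.90 = 0.02676 h⁻¹
t½ = ln2 / k = 0.693147 / 0.02676 = 25.90 h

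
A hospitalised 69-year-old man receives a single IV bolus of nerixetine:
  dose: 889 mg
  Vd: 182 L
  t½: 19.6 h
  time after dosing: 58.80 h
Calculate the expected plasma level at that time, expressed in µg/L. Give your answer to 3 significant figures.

611 µg/L

C₀ = Dose / Vd = 889.0 / 182 = 4.885 mg/L
k = ln2 / t½ = 0.693147 / 19.6 = 0.03536 h⁻¹
t / t½ = 58.80 / 19.6 = 3 half-lives
C = C₀ × (1/2)^3 = 4.885 × 0.1250 = 0.6106 mg/L
Convert: 0.6106 mg/L × 1000 = 610.6 µg/L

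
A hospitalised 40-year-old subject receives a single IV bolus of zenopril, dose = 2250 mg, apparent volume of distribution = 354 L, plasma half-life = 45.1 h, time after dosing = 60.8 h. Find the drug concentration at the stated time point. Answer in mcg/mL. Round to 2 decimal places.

2.50 mcg/mL

C₀ = Dose / Vd = 2250 / 354 = 6.356 mg/L
k = ln2 / t½ = 0.693147 / 45.1 = 0.01537 h⁻¹
C = C₀ · e^(−k·t) = 6.356 × e^(−0.01537 × 60.8)
  = 6.356 × 0.3928 = 2.497 mg/L
(2.497 mg/L = 2.497 mcg/mL)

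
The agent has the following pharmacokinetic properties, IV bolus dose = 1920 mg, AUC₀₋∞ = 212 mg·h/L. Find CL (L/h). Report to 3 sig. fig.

CL = Dose / AUC = 1920 / 212 = 9.057 L/h

9.06 L/h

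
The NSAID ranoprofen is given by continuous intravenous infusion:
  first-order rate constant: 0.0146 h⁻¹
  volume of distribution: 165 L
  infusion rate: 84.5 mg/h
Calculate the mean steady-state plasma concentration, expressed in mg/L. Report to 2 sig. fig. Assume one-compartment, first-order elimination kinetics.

35 mg/L

CL = k × Vd = 0.01460 × 165 = 2.409 L/h
At steady state Css = R₀ / CL = 84.5 / 2.409 = 35.08 mg/L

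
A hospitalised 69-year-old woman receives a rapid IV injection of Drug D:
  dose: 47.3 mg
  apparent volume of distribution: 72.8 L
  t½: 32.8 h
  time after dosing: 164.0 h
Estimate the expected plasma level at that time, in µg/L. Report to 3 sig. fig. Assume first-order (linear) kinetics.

20.3 µg/L

C₀ = Dose / Vd = 47.30 / 72.8 = 0.6497 mg/L
k = ln2 / t½ = 0.693147 / 32.8 = 0.02113 h⁻¹
t / t½ = 164.0 / 32.8 = 5 half-lives
C = C₀ × (1/2)^5 = 0.6497 × 0.03125 = 0.02030 mg/L
Convert: 0.02030 mg/L × 1000 = 20.30 µg/L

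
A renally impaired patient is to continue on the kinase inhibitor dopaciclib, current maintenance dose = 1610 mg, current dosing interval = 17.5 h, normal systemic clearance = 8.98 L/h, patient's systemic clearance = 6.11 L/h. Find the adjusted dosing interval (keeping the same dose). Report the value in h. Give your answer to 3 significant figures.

To keep the same average steady-state level, dosing rate must scale with clearance.
CL ratio = 6.11 / 8.98 = 0.6804
New interval (same dose) = 17.5 / 0.6804 = 25.72 h

25.7 h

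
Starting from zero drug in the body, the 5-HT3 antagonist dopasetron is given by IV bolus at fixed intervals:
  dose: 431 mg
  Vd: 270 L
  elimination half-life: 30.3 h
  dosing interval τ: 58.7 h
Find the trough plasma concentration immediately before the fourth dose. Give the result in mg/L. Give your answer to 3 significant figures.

0.554 mg/L

C₀ per dose = Dose / Vd = 431 / 270 = 1.596 mg/L
k = ln2 / t½ = 0.693147 / 30.3 = 0.02288 h⁻¹
Fraction remaining after one interval: r = e^(−kτ) = e^(−0.02288 × 58.7) = 0.2610
Before dose 4, 3 doses have been given (aged 1τ, 2τ, 3τ).
C_trough = C₀ × (r + r² + … + r^3) = C₀ × r(1−r^3)/(1−r)
        = 1.596 × 0.2610 × (1 − 0.01778) / (1 − 0.2610) = 0.5537 mg/L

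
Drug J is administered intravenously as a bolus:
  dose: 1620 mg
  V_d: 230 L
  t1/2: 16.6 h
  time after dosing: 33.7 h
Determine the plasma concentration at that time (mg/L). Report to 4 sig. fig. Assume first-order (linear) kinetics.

C₀ = Dose / Vd = 1620 / 230 = 7.043 mg/L
k = ln2 / t½ = 0.693147 / 16.6 = 0.04176 h⁻¹
C = C₀ · e^(−k·t) = 7.043 × e^(−0.04176 × 33.7)
  = 7.043 × 0.2448 = 1.724 mg/L

1.724 mg/L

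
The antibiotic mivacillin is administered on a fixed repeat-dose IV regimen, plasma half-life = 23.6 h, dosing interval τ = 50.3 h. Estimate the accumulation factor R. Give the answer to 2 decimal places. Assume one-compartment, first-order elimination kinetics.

k = ln2 / t½ = 0.693147 / 23.6 = 0.02937 h⁻¹
e^(−kτ) = e^(−0.02937 × 50.3) = 0.2283
Accumulation ratio R = 1 / (1 − e^(−kτ)) = 1 / (1 − 0.2283) = 1.296

1.30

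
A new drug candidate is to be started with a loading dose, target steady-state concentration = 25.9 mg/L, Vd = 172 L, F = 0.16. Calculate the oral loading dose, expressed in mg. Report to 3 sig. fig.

LD = Css × Vd / F = 25.9 × 172 / 0.16 = 27840 mg

27800 mg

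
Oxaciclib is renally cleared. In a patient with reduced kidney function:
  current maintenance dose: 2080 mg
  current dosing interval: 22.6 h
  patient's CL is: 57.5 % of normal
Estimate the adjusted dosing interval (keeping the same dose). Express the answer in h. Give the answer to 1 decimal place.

To keep the same average steady-state level, dosing rate must scale with clearance.
CL ratio = 57.5 / 100 = 0.5750
New interval (same dose) = 22.6 / 0.5750 = 39.30 h

39.3 h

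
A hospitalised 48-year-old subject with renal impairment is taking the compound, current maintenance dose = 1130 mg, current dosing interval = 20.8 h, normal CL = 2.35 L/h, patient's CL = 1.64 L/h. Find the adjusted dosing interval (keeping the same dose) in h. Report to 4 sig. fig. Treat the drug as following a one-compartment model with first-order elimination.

29.80 h

To keep the same average steady-state level, dosing rate must scale with clearance.
CL ratio = 1.64 / 2.35 = 0.6979
New interval (same dose) = 20.8 / 0.6979 = 29.80 h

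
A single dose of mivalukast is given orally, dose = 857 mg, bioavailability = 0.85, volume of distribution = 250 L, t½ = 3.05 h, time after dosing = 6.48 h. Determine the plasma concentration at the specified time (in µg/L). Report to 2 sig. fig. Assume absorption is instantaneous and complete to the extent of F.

670 µg/L

Amount reaching circulation = F × Dose = 0.85 × 857.0 = 728.5 mg
C₀ = F·Dose / Vd = 728.5 / 250 = 2.914 mg/L
k = ln2 / t½ = 0.693147 / 3.05 = 0.2273 h⁻¹
C = C₀ · e^(−k·t) = 2.914 × e^(−0.2273 × 6.48)
  = 2.914 × 0.2293 = 0.6682 mg/L
Convert: 0.6682 mg/L × 1000 = 668.2 µg/L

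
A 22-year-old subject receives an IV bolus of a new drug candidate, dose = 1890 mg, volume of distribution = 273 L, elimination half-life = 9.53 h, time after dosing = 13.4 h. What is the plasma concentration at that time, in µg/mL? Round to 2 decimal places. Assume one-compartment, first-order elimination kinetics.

C₀ = Dose / Vd = 1890 / 273 = 6.923 mg/L
k = ln2 / t½ = 0.693147 / 9.53 = 0.07273 h⁻¹
C = C₀ · e^(−k·t) = 6.923 × e^(−0.07273 × 13.4)
  = 6.923 × 0.3774 = 2.613 mg/L
(2.613 mg/L = 2.613 µg/mL)

2.61 µg/mL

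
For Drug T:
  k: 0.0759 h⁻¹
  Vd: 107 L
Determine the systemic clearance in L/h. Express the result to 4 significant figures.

CL = k × Vd = 0.0759 × 107 = 8.121 L/h

8.121 L/h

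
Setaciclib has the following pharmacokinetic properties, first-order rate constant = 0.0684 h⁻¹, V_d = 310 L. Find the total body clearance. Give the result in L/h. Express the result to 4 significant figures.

21.20 L/h

CL = k × Vd = 0.0684 × 310 = 21.20 L/h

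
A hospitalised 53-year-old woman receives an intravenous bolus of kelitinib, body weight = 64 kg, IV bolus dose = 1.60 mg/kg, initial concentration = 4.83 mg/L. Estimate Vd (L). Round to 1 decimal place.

21.2 L

Dose = 1.60 × 64 = 102.4 mg
Vd = Dose / C₀ = 102.4 / 4.83 = 21.20 L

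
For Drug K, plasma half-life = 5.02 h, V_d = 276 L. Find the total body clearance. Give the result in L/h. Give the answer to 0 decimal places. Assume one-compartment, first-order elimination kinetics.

k = ln2 / t½ = 0.693147 / 5.02 = 0.1381 h⁻¹
CL = k × Vd = 0.1381 × 276 = 38.12 L/h

38 L/h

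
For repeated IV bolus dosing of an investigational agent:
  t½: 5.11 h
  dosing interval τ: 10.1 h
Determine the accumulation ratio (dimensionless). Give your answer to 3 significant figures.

1.34

k = ln2 / t½ = 0.693147 / 5.11 = 0.1356 h⁻¹
e^(−kτ) = e^(−0.1356 × 10.1) = 0.2542
Accumulation ratio R = 1 / (1 − e^(−kτ)) = 1 / (1 − 0.2542) = 1.341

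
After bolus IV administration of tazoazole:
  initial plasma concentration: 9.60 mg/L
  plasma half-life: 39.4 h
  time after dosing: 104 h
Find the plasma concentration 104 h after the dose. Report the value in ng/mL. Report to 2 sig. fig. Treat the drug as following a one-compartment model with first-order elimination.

k = ln2 / t½ = 0.693147 / 39.4 = 0.01759 h⁻¹
C = C₀ · e^(−k·t) = 9.600 × e^(−0.01759 × 104)
  = 9.600 × 0.1605 = 1.541 mg/L
Convert: 1.541 mg/L × 1000 = 1541 ng/mL

1500 ng/mL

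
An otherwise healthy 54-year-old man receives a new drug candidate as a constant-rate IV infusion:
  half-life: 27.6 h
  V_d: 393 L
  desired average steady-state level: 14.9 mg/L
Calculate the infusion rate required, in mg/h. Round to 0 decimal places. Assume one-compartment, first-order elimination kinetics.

k = ln2 / t½ = 0.693147 / 27.6 = 0.02511 h⁻¹
CL = k × Vd = 0.02511 × 393 = 9.868 L/h
At steady state, infusion rate R₀ = Css × CL = 14.9 × 9.868 = 147.0 mg/h

147 mg/h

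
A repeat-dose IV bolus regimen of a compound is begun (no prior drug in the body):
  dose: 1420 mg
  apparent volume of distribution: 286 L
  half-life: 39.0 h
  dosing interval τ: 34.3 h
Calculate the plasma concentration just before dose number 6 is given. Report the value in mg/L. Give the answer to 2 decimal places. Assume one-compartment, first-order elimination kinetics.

C₀ per dose = Dose / Vd = 1420 / 286 = 4.965 mg/L
k = ln2 / t½ = 0.693147 / 39.0 = 0.01777 h⁻¹
Fraction remaining after one interval: r = e^(−kτ) = e^(−0.01777 × 34.3) = 0.5436
Before dose 6, 5 doses have been given (aged 1τ, 2τ, 3τ, 4τ, 5τ).
C_trough = C₀ × (r + r² + … + r^5) = C₀ × r(1−r^5)/(1−r)
        = 4.965 × 0.5436 × (1 − 0.04747) / (1 − 0.5436) = 5.633 mg/L

5.63 mg/L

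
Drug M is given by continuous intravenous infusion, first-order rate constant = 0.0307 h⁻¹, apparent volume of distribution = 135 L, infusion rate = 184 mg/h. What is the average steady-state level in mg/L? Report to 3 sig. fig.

44.4 mg/L

CL = k × Vd = 0.03070 × 135 = 4.145 L/h
At steady state Css = R₀ / CL = 184 / 4.145 = 44.39 mg/L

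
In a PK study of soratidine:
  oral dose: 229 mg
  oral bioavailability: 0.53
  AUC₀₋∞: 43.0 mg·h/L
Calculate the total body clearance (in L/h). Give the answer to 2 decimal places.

2.82 L/h

CL = F·Dose / AUC = 0.53 × 229 / 43.0 = 2.823 L/h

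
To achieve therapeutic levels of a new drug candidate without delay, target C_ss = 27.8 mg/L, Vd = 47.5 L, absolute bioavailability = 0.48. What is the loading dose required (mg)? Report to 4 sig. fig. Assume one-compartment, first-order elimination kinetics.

LD = Css × Vd / F = 27.8 × 47.5 / 0.48 = 2751 mg

2751 mg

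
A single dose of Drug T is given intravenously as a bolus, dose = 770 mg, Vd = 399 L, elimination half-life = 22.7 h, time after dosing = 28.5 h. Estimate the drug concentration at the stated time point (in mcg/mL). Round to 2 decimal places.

C₀ = Dose / Vd = 770.0 / 399 = 1.930 mg/L
k = ln2 / t½ = 0.693147 / 22.7 = 0.03054 h⁻¹
C = C₀ · e^(−k·t) = 1.930 × e^(−0.03054 × 28.5)
  = 1.930 × 0.4188 = 0.8083 mg/L
(0.8083 mg/L = 0.8083 mcg/mL)

0.81 mcg/mL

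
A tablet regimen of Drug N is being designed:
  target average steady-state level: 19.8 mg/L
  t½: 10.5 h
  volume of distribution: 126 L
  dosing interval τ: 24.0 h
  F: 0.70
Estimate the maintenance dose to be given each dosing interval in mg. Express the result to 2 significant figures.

5600 mg

k = ln2 / t½ = 0.693147 / 10.5 = 0.06601 h⁻¹
CL = k × Vd = 0.06601 × 126 = 8.317 L/h
At steady state, F × (Dose/τ) = Css × CL.
Dose = Css × CL × τ / F = 19.8 × 8.317 × 24.0 / 0.70 = 5646 mg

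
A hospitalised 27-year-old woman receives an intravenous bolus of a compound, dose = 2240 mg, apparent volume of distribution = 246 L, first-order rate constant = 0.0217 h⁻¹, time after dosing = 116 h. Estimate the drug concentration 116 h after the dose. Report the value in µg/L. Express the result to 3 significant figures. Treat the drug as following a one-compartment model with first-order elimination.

735 µg/L

C₀ = Dose / Vd = 2240 / 246 = 9.106 mg/L
C = C₀ · e^(−k·t) = 9.106 × e^(−0.02170 × 116)
  = 9.106 × 0.08069 = 0.7348 mg/L
Convert: 0.7348 mg/L × 1000 = 734.8 µg/L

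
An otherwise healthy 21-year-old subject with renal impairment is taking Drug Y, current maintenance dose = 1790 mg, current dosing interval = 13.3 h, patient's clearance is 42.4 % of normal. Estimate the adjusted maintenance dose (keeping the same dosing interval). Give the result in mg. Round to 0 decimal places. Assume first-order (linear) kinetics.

To keep the same average steady-state level, dosing rate must scale with clearance.
CL ratio = 42.4 / 100 = 0.4240
New dose (same interval) = 1790 × 0.4240 = 759.0 mg

759 mg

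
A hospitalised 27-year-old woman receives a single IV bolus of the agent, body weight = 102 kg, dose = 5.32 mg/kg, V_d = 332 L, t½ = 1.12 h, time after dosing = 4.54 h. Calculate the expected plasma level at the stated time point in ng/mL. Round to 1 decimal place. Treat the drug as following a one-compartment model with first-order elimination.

98.4 ng/mL

Total dose = 5.32 × 102 = 542.6 mg
C₀ = Dose / Vd = 542.6 / 332 = 1.634 mg/L
k = ln2 / t½ = 0.693147 / 1.12 = 0.6189 h⁻¹
C = C₀ · e^(−k·t) = 1.634 × e^(−0.6189 × 4.54)
  = 1.634 × 0.06022 = 0.09840 mg/L
Convert: 0.09840 mg/L × 1000 = 98.40 ng/mL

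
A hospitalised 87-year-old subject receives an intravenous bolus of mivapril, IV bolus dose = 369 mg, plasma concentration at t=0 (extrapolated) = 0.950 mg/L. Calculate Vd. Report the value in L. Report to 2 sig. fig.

390 L

Vd = Dose / C₀ = 369.0 / 0.950 = 388.4 L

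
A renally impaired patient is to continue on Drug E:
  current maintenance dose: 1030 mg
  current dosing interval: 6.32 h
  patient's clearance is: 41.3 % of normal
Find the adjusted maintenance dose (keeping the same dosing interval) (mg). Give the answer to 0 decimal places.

425 mg

To keep the same average steady-state level, dosing rate must scale with clearance.
CL ratio = 41.3 / 100 = 0.4130
New dose (same interval) = 1030 × 0.4130 = 425.4 mg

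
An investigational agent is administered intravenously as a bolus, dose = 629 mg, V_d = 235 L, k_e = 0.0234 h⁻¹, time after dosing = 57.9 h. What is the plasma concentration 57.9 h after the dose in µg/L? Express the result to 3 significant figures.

C₀ = Dose / Vd = 629.0 / 235 = 2.677 mg/L
C = C₀ · e^(−k·t) = 2.677 × e^(−0.02340 × 57.9)
  = 2.677 × 0.2580 = 0.6907 mg/L
Convert: 0.6907 mg/L × 1000 = 690.7 µg/L

691 µg/L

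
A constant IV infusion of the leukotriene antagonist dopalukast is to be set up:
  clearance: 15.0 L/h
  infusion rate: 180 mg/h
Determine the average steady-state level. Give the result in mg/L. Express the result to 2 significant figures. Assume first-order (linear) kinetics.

12 mg/L

At steady state Css = R₀ / CL = 180 / 15.00 = 12.00 mg/L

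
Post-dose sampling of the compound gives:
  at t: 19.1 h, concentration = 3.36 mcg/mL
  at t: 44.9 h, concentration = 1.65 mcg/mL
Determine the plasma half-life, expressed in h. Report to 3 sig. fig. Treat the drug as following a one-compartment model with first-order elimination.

25.1 h

k = ln(C₁/C₂) / (t₂ − t₁) = ln(3.36/1.65) / (44.9 − 19.1)
  = 0.7112 / 25.80 = 0.02757 h⁻¹
t½ = ln2 / k = 0.693147 / 0.02757 = 25.14 h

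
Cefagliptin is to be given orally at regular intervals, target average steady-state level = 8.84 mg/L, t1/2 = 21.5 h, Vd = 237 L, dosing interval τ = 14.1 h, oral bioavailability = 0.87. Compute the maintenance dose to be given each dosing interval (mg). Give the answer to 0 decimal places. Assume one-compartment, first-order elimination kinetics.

1095 mg

k = ln2 / t½ = 0.693147 / 21.5 = 0.03224 h⁻¹
CL = k × Vd = 0.03224 × 237 = 7.641 L/h
At steady state, F × (Dose/τ) = Css × CL.
Dose = Css × CL × τ / F = 8.84 × 7.641 × 14.1 / 0.87 = 1095 mg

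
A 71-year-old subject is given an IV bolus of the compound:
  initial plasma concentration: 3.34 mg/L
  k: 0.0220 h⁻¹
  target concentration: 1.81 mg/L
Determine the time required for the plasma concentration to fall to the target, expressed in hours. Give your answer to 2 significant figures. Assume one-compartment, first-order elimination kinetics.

t = ln(C₀ / C) / k = ln(3.340 / 1.81) / 0.02200
  = ln(1.845) / 0.02200 = 0.6125 / 0.02200 = 27.84 h

28 h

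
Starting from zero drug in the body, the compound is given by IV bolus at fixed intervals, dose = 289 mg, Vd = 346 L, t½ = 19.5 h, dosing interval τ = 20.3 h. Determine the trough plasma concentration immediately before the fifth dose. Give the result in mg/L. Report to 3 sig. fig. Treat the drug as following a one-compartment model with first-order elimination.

0.746 mg/L

C₀ per dose = Dose / Vd = 289 / 346 = 0.8353 mg/L
k = ln2 / t½ = 0.693147 / 19.5 = 0.03555 h⁻¹
Fraction remaining after one interval: r = e^(−kτ) = e^(−0.03555 × 20.3) = 0.4859
Before dose 5, 4 doses have been given (aged 1τ, 2τ, 3τ, 4τ).
C_trough = C₀ × (r + r² + … + r^4) = C₀ × r(1−r^4)/(1−r)
        = 0.8353 × 0.4859 × (1 − 0.05574) / (1 − 0.4859) = 0.7455 mg/L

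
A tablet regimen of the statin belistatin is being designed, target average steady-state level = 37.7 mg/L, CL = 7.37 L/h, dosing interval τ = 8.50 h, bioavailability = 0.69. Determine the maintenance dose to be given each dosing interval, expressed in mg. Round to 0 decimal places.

At steady state, F × (Dose/τ) = Css × CL.
Dose = Css × CL × τ / F = 37.7 × 7.370 × 8.50 / 0.69 = 3423 mg

3423 mg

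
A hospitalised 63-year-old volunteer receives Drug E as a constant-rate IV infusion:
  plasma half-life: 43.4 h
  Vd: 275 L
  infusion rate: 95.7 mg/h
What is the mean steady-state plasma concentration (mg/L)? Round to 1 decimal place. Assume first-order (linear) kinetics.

k = ln2 / t½ = 0.693147 / 43.4 = 0.01597 h⁻¹
CL = k × Vd = 0.01597 × 275 = 4.392 L/h
At steady state Css = R₀ / CL = 95.7 / 4.392 = 21.79 mg/L

21.8 mg/L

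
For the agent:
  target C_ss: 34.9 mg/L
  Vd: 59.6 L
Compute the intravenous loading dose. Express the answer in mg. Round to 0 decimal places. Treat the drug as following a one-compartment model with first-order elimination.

2080 mg

LD = Css × Vd = 34.9 × 59.6 = 2080 mg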